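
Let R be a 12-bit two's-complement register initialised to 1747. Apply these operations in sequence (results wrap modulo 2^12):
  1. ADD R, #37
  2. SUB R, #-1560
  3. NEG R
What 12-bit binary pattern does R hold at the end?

Start: R = 1747 = 011011010011.
R = 1747 + 37 = 1784 = 011011111000
R = 1784 − (-1560) = 3344; wraps to -752 = 110100010000
R = −(-752) = 752 = 001011110000

001011110000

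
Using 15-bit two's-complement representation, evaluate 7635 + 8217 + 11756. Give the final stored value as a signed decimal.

7635 + 8217 = 15852 (011110111101100)
15852 + 11756 = 27608 → wraps to -5160 (110101111011000)

-5160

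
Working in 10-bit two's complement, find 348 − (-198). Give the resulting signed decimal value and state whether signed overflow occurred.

-478; overflow

348 → 0101011100
-198 → 1100111010
Subtract via negate-and-add: invert 1100111010 + 1 = 0011000110 (i.e. 198).
  0101011100
+ 0011000110
= 1000100010
Result 1000100010: MSB = 1 → 546 − 1024 = -478.
Both addends (after negating the subtrahend) are non-negative but the stored result is negative: signed overflow. The true value 348 − (-198) = 546 lies outside [-512, 511].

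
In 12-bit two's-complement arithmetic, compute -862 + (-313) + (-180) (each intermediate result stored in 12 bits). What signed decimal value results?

-1355

-862 + (-313) = -1175 (101101101001)
-1175 + (-180) = -1355 (101010110101)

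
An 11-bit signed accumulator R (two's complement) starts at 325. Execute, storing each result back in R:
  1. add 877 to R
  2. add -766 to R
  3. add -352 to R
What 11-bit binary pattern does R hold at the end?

00001010100

Start: R = 325 = 00101000101.
R = 325 + 877 = 1202; wraps to -846 = 10010110010
R = -846 + (-766) = -1612; wraps to 436 = 00110110100
R = 436 + (-352) = 84 = 00001010100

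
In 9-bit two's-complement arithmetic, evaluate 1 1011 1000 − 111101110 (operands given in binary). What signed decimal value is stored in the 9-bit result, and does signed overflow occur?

1 1011 1000 → 110111000 = -72 (signed)
111101110 = -18 (signed)
Subtract via negate-and-add: invert 111101110 + 1 = 000010010 (i.e. 18).
  110111000
+ 000010010
= 111001010
Result 111001010: MSB = 1 → 458 − 512 = -54.
Addends (after negating the subtrahend) have opposite signs, so signed overflow cannot occur.

-54; no overflow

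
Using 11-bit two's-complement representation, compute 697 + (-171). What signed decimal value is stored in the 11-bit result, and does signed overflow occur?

526; no overflow

697 → 01010111001
-171 → 11101010101
  01010111001
+ 11101010101
= 01000001110  (discard carry-out 1)
Result 01000001110: MSB = 0 → value 526.
Addends have opposite signs, so signed overflow cannot occur.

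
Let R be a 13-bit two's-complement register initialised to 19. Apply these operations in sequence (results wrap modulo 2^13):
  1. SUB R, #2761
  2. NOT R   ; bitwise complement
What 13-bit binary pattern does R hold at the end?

Start: R = 19 = 0000000010011.
R = 19 − 2761 = -2742 = 1010101001010
R = NOT 1010101001010 = 0101010110101 = 2741

0101010110101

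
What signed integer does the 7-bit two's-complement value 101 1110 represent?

-34

MSB is 1, so the value is negative.
Invert: 0100001. Add 1: 0100010 = 34. So the value is −34.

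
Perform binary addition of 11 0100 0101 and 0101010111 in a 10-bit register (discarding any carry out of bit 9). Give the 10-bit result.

  1101000101
+ 0101010111
= 0010011100  (discard carry-out 1)

0010011100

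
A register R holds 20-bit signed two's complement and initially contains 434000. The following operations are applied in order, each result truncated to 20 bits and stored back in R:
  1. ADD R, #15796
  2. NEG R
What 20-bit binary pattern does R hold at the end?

10010010001011111100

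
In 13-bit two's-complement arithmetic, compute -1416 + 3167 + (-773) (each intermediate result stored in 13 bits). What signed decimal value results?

-1416 + 3167 = 1751 (0011011010111)
1751 + (-773) = 978 (0001111010010)

978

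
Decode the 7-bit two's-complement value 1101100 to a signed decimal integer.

-20

MSB is 1, so the value is negative.
Invert: 0010011. Add 1: 0010100 = 20. So the value is −20.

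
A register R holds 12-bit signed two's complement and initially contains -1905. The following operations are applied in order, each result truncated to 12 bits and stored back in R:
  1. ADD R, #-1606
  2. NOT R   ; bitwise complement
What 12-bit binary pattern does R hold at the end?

Start: R = -1905 = 100010001111.
R = -1905 + (-1606) = -3511; wraps to 585 = 001001001001
R = NOT 001001001001 = 110110110110 = -586

110110110110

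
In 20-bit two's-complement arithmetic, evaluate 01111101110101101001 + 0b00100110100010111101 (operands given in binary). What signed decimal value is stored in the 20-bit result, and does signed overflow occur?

-375258; overflow

01111101110101101001 = 515433 (signed)
0b00100110100010111101 → 00100110100010111101 = 157885 (signed)
  01111101110101101001
+ 00100110100010111101
= 10100100011000100110
Result 10100100011000100110: MSB = 1 → 673318 − 1048576 = -375258.
Both addends are non-negative but the stored result is negative: signed overflow. The true value 515433 + 157885 = 673318 lies outside [-524288, 524287].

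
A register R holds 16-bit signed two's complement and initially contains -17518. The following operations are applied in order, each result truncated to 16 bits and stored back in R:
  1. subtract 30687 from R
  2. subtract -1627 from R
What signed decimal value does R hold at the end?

Start: R = -17518 = 1011101110010010.
R = -17518 − 30687 = -48205; wraps to 17331 = 0100001110110011
R = 17331 − (-1627) = 18958 = 0100101000001110

18958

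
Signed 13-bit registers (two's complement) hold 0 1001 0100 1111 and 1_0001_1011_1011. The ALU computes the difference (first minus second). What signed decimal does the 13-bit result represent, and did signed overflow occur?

-2156; overflow

0 1001 0100 1111 → 0100101001111 = 2383 (signed)
1_0001_1011_1011 → 1000110111011 = -3653 (signed)
Subtract via negate-and-add: invert 1000110111011 + 1 = 0111001000101 (i.e. 3653).
  0100101001111
+ 0111001000101
= 1011110010100
Result 1011110010100: MSB = 1 → 6036 − 8192 = -2156.
Both addends (after negating the subtrahend) are non-negative but the stored result is negative: signed overflow. The true value 2383 − (-3653) = 6036 lies outside [-4096, 4095].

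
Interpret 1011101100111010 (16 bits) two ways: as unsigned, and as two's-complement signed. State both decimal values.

unsigned = 47930, signed = -17606

Unsigned: 1011101100111010 = 47930.
Signed: MSB=1 → 47930 − 65536 = -17606.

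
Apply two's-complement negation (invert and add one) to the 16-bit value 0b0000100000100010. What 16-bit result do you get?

1111011111011110

Invert: 1111011111011101. Add 1: 1111011111011110.
Check: 0000100000100010 = 2082, 1111011111011110 = -2082.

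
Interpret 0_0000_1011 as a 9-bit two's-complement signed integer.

11

MSB is 0, so the value is non-negative: 000001011 = 11.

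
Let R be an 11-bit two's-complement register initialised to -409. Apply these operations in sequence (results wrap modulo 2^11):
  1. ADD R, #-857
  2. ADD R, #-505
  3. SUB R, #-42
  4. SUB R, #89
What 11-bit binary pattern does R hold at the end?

Start: R = -409 = 11001100111.
R = -409 + (-857) = -1266; wraps to 782 = 01100001110
R = 782 + (-505) = 277 = 00100010101
R = 277 − (-42) = 319 = 00100111111
R = 319 − 89 = 230 = 00011100110

00011100110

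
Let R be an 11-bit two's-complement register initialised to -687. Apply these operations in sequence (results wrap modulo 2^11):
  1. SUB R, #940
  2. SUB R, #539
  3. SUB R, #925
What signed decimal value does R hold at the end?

1005

Start: R = -687 = 10101010001.
R = -687 − 940 = -1627; wraps to 421 = 00110100101
R = 421 − 539 = -118 = 11110001010
R = -118 − 925 = -1043; wraps to 1005 = 01111101101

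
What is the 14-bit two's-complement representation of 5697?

5697 is non-negative, so write it directly in 14 bits: 01011001000001.

01011001000001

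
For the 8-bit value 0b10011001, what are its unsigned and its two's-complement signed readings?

unsigned = 153, signed = -103

Unsigned: 10011001 = 153.
Signed: MSB=1 → 153 − 256 = -103.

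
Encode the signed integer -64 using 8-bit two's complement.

11000000

|-64| = 64 = 01000000 in 8 bits.
Invert the bits: 10111111. Add 1: 11000000.
Check: 11000000 reads as 192 − 256 = -64.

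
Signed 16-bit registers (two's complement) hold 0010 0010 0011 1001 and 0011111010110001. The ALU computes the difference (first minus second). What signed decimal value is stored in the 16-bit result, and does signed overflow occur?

0010 0010 0011 1001 → 0010001000111001 = 8761 (signed)
0011111010110001 = 16049 (signed)
Subtract via negate-and-add: invert 0011111010110001 + 1 = 1100000101001111 (i.e. -16049).
  0010001000111001
+ 1100000101001111
= 1110001110001000
Result 1110001110001000: MSB = 1 → 58248 − 65536 = -7288.
Addends (after negating the subtrahend) have opposite signs, so signed overflow cannot occur.

-7288; no overflow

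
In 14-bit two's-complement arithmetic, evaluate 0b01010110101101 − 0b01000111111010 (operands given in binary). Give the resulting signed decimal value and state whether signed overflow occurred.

947; no overflow

0b01010110101101 → 01010110101101 = 5549 (signed)
0b01000111111010 → 01000111111010 = 4602 (signed)
Subtract via negate-and-add: invert 01000111111010 + 1 = 10111000000110 (i.e. -4602).
  01010110101101
+ 10111000000110
= 00001110110011  (discard carry-out 1)
Result 00001110110011: MSB = 0 → value 947.
Addends (after negating the subtrahend) have opposite signs, so signed overflow cannot occur.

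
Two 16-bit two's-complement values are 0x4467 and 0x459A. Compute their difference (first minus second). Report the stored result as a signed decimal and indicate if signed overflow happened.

0x4467 = 0100010001100111 = 17511 (signed)
0x459A = 0100010110011010 = 17818 (signed)
Subtract via negate-and-add: invert 0100010110011010 + 1 = 1011101001100110 (i.e. -17818).
  0100010001100111
+ 1011101001100110
= 1111111011001101
Result 1111111011001101: MSB = 1 → 65229 − 65536 = -307.
Addends (after negating the subtrahend) have opposite signs, so signed overflow cannot occur.

-307; no overflow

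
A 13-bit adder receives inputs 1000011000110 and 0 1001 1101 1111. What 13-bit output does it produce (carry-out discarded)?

  1000011000110
+ 0100111011111
= 1101010100101

1101010100101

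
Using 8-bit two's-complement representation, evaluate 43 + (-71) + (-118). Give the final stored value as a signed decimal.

43 + (-71) = -28 (11100100)
-28 + (-118) = -146 → wraps to 110 (01101110)

110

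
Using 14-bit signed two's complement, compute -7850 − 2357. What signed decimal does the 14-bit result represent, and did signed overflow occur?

6177; overflow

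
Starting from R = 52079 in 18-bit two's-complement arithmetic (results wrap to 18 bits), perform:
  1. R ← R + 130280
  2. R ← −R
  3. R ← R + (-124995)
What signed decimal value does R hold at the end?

-45210

Start: R = 52079 = 001100101101101111.
R = 52079 + 130280 = 182359; wraps to -79785 = 101100100001010111
R = −(-79785) = 79785 = 010011011110101001
R = 79785 + (-124995) = -45210 = 110100111101100110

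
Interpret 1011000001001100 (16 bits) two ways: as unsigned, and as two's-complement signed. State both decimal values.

Unsigned: 1011000001001100 = 45132.
Signed: MSB=1 → 45132 − 65536 = -20404.

unsigned = 45132, signed = -20404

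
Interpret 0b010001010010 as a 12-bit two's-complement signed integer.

1106

MSB is 0, so the value is non-negative: 010001010010 = 1106.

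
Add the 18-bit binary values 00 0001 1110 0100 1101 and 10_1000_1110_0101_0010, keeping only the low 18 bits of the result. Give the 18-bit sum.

101010110010011111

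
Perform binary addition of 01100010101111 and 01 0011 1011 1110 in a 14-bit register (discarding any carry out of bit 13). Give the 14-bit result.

10110001101101

  01100010101111
+ 01001110111110
= 10110001101101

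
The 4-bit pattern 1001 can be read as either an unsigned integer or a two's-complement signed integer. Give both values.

Unsigned: 1001 = 9.
Signed: MSB=1 → 9 − 16 = -7.

unsigned = 9, signed = -7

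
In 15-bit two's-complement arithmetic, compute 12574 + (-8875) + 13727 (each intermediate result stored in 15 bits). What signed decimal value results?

12574 + (-8875) = 3699 (000111001110011)
3699 + 13727 = 17426 → wraps to -15342 (100010000010010)

-15342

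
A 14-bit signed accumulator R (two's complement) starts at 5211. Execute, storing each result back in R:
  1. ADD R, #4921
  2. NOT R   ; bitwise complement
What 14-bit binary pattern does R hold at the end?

01100001101011

Start: R = 5211 = 01010001011011.
R = 5211 + 4921 = 10132; wraps to -6252 = 10011110010100
R = NOT 10011110010100 = 01100001101011 = 6251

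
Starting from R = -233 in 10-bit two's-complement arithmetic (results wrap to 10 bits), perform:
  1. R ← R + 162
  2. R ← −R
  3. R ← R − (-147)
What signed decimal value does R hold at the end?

Start: R = -233 = 1100010111.
R = -233 + 162 = -71 = 1110111001
R = −(-71) = 71 = 0001000111
R = 71 − (-147) = 218 = 0011011010

218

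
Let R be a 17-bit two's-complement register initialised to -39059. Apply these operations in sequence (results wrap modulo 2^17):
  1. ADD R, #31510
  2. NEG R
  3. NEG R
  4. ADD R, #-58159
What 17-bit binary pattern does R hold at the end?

Start: R = -39059 = 10110011101101101.
R = -39059 + 31510 = -7549 = 11110001010000011
R = −(-7549) = 7549 = 00001110101111101
R = −(7549) = -7549 = 11110001010000011
R = -7549 + (-58159) = -65708; wraps to 65364 = 01111111101010100

01111111101010100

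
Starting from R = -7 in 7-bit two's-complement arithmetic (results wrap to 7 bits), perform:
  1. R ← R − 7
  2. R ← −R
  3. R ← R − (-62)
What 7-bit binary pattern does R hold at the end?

1001100

Start: R = -7 = 1111001.
R = -7 − 7 = -14 = 1110010
R = −(-14) = 14 = 0001110
R = 14 − (-62) = 76; wraps to -52 = 1001100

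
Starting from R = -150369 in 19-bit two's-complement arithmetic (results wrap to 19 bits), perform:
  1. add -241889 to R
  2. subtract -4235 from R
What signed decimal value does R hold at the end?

136265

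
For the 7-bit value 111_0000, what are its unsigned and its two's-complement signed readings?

Unsigned: 1110000 = 112.
Signed: MSB=1 → 112 − 128 = -16.

unsigned = 112, signed = -16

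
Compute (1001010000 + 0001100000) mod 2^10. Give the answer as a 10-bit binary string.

1010110000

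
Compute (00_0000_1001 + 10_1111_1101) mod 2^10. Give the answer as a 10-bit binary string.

1100000110

  0000001001
+ 1011111101
= 1100000110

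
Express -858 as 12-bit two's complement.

110010100110

|-858| = 858 = 001101011010 in 12 bits.
Invert the bits: 110010100101. Add 1: 110010100110.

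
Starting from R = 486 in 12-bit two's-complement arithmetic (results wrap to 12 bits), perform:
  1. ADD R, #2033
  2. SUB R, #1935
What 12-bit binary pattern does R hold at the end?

001001001000

Start: R = 486 = 000111100110.
R = 486 + 2033 = 2519; wraps to -1577 = 100111010111
R = -1577 − 1935 = -3512; wraps to 584 = 001001001000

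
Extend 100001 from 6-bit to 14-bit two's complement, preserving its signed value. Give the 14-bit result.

11111111100001

MSB of 100001 is 1; replicate it into the new high bits.
11111111|100001 → 11111111100001 (still -31).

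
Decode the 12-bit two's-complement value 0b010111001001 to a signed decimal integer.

1481

MSB is 0, so the value is non-negative: 010111001001 = 1481.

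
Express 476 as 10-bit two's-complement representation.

0111011100

476 is non-negative, so write it directly in 10 bits: 0111011100.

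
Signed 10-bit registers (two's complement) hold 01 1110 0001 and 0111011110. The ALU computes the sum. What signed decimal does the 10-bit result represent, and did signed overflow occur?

-65; overflow

01 1110 0001 → 0111100001 = 481 (signed)
0111011110 = 478 (signed)
  0111100001
+ 0111011110
= 1110111111
Result 1110111111: MSB = 1 → 959 − 1024 = -65.
Both addends are non-negative but the stored result is negative: signed overflow. The true value 481 + 478 = 959 lies outside [-512, 511].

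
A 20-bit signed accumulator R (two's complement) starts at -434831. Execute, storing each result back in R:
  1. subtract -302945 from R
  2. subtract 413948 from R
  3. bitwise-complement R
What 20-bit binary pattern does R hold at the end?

Start: R = -434831 = 10010101110101110001.
R = -434831 − (-302945) = -131886 = 11011111110011010010
R = -131886 − 413948 = -545834; wraps to 502742 = 01111010101111010110
R = NOT 01111010101111010110 = 10000101010000101001 = -502743

10000101010000101001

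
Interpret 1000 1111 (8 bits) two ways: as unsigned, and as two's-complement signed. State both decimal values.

unsigned = 143, signed = -113

Unsigned: 10001111 = 143.
Signed: MSB=1 → 143 − 256 = -113.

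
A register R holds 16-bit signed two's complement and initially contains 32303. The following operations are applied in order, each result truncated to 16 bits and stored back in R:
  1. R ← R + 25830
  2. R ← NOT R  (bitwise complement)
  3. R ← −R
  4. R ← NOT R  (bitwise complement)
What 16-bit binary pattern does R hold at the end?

0001110011101001

Start: R = 32303 = 0111111000101111.
R = 32303 + 25830 = 58133; wraps to -7403 = 1110001100010101
R = NOT 1110001100010101 = 0001110011101010 = 7402
R = −(7402) = -7402 = 1110001100010110
R = NOT 1110001100010110 = 0001110011101001 = 7401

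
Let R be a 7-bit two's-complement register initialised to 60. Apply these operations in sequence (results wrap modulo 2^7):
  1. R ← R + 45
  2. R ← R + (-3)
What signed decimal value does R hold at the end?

-26

Start: R = 60 = 0111100.
R = 60 + 45 = 105; wraps to -23 = 1101001
R = -23 + (-3) = -26 = 1100110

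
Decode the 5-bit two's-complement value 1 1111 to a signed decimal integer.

-1

MSB is 1, so the value is negative.
Invert: 00000. Add 1: 00001 = 1. So the value is −1.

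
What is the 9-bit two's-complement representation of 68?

001000100

68 is non-negative, so write it directly in 9 bits: 001000100.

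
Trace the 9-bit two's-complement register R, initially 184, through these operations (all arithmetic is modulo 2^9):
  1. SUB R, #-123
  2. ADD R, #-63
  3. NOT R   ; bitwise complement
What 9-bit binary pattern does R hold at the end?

100001011

Start: R = 184 = 010111000.
R = 184 − (-123) = 307; wraps to -205 = 100110011
R = -205 + (-63) = -268; wraps to 244 = 011110100
R = NOT 011110100 = 100001011 = -245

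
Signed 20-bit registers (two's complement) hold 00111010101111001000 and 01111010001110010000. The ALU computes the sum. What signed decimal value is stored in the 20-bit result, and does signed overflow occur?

-307368; overflow

00111010101111001000 = 240584 (signed)
01111010001110010000 = 500624 (signed)
  00111010101111001000
+ 01111010001110010000
= 10110100111101011000
Result 10110100111101011000: MSB = 1 → 741208 − 1048576 = -307368.
Both addends are non-negative but the stored result is negative: signed overflow. The true value 240584 + 500624 = 741208 lies outside [-524288, 524287].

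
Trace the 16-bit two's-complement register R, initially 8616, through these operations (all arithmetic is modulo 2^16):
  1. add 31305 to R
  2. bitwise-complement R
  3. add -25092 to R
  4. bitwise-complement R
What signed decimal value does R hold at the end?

Start: R = 8616 = 0010000110101000.
R = 8616 + 31305 = 39921; wraps to -25615 = 1001101111110001
R = NOT 1001101111110001 = 0110010000001110 = 25614
R = 25614 + (-25092) = 522 = 0000001000001010
R = NOT 0000001000001010 = 1111110111110101 = -523

-523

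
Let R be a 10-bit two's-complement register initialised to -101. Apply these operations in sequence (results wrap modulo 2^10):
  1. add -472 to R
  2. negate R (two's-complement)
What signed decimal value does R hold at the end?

Start: R = -101 = 1110011011.
R = -101 + (-472) = -573; wraps to 451 = 0111000011
R = −(451) = -451 = 1000111101

-451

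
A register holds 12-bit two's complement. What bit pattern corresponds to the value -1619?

|-1619| = 1619 = 011001010011 in 12 bits.
Invert the bits: 100110101100. Add 1: 100110101101.
Check: 100110101101 reads as 2477 − 4096 = -1619.

100110101101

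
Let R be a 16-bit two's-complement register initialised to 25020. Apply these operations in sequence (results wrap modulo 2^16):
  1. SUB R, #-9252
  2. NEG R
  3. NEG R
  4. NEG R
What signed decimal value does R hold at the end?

Start: R = 25020 = 0110000110111100.
R = 25020 − (-9252) = 34272; wraps to -31264 = 1000010111100000
R = −(-31264) = 31264 = 0111101000100000
R = −(31264) = -31264 = 1000010111100000
R = −(-31264) = 31264 = 0111101000100000

31264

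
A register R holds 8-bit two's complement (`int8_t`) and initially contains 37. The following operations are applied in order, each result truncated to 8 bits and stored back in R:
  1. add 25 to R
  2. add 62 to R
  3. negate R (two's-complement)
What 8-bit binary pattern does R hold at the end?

10000100

Start: R = 37 = 00100101.
R = 37 + 25 = 62 = 00111110
R = 62 + 62 = 124 = 01111100
R = −(124) = -124 = 10000100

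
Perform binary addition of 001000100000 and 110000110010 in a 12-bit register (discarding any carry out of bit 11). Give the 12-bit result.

  001000100000
+ 110000110010
= 111001010010

111001010010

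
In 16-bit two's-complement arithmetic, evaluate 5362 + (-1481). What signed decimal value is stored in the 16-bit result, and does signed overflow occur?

3881; no overflow

5362 → 0001010011110010
-1481 → 1111101000110111
  0001010011110010
+ 1111101000110111
= 0000111100101001  (discard carry-out 1)
Result 0000111100101001: MSB = 0 → value 3881.
Addends have opposite signs, so signed overflow cannot occur.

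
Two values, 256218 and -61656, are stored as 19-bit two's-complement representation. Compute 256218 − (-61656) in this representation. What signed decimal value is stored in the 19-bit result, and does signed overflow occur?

-206414; overflow

256218 → 0111110100011011010
-61656 → 1110000111100101000
Subtract via negate-and-add: invert 1110000111100101000 + 1 = 0001111000011011000 (i.e. 61656).
  0111110100011011010
+ 0001111000011011000
= 1001101100110110010
Result 1001101100110110010: MSB = 1 → 317874 − 524288 = -206414.
Both addends (after negating the subtrahend) are non-negative but the stored result is negative: signed overflow. The true value 256218 − (-61656) = 317874 lies outside [-262144, 262143].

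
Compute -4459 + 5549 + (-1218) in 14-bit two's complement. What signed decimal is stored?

-128

-4459 + 5549 = 1090 (00010001000010)
1090 + (-1218) = -128 (11111110000000)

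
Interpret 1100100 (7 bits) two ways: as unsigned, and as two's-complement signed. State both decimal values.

Unsigned: 1100100 = 100.
Signed: MSB=1 → 100 − 128 = -28.

unsigned = 100, signed = -28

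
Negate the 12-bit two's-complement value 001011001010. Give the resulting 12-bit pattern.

Invert: 110100110101. Add 1: 110100110110.
Check: 001011001010 = 714, 110100110110 = -714.

110100110110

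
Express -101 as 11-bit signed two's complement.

|-101| = 101 = 00001100101 in 11 bits.
Invert the bits: 11110011010. Add 1: 11110011011.
Check: 11110011011 reads as 1947 − 2048 = -101.

11110011011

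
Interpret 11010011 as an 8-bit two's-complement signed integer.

-45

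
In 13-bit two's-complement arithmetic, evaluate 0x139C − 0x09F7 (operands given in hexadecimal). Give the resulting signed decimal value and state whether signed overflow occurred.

0x139C = 1001110011100 = -3172 (signed)
0x09F7 = 0100111110111 = 2551 (signed)
Subtract via negate-and-add: invert 0100111110111 + 1 = 1011000001001 (i.e. -2551).
  1001110011100
+ 1011000001001
= 0100110100101  (discard carry-out 1)
Result 0100110100101: MSB = 0 → value 2469.
Both addends (after negating the subtrahend) are negative but the stored result is non-negative: signed overflow. The true value -3172 − 2551 = -5723 lies outside [-4096, 4095].

2469; overflow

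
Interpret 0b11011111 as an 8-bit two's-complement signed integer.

MSB is 1, so the value is negative.
Unsigned reading: 223. Subtract 2^8 = 256: 223 − 256 = -33.

-33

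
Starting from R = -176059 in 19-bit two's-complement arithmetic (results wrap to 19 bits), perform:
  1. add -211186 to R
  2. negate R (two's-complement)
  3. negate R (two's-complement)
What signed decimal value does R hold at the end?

137043

Start: R = -176059 = 1010101000001000101.
R = -176059 + (-211186) = -387245; wraps to 137043 = 0100001011101010011
R = −(137043) = -137043 = 1011110100010101101
R = −(-137043) = 137043 = 0100001011101010011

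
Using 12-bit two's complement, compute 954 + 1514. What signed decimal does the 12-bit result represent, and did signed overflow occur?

-1628; overflow

954 → 001110111010
1514 → 010111101010
  001110111010
+ 010111101010
= 100110100100
Result 100110100100: MSB = 1 → 2468 − 4096 = -1628.
Both addends are non-negative but the stored result is negative: signed overflow. The true value 954 + 1514 = 2468 lies outside [-2048, 2047].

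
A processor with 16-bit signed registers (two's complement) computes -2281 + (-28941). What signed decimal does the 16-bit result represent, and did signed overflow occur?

-31222; no overflow

-2281 → 1111011100010111
-28941 → 1000111011110011
  1111011100010111
+ 1000111011110011
= 1000011000001010  (discard carry-out 1)
Result 1000011000001010: MSB = 1 → 34314 − 65536 = -31222.
Both addends are negative and so is the stored result: no signed overflow.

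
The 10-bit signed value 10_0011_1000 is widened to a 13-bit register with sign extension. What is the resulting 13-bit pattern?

1111000111000

MSB of 1000111000 is 1; replicate it into the new high bits.
111|1000111000 → 1111000111000 (still -456).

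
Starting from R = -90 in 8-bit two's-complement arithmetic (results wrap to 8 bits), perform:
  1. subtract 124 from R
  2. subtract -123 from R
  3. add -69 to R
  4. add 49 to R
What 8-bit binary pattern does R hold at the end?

Start: R = -90 = 10100110.
R = -90 − 124 = -214; wraps to 42 = 00101010
R = 42 − (-123) = 165; wraps to -91 = 10100101
R = -91 + (-69) = -160; wraps to 96 = 01100000
R = 96 + 49 = 145; wraps to -111 = 10010001

10010001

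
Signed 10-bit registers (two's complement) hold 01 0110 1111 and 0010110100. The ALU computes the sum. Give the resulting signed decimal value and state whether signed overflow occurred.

01 0110 1111 → 0101101111 = 367 (signed)
0010110100 = 180 (signed)
  0101101111
+ 0010110100
= 1000100011
Result 1000100011: MSB = 1 → 547 − 1024 = -477.
Both addends are non-negative but the stored result is negative: signed overflow. The true value 367 + 180 = 547 lies outside [-512, 511].

-477; overflow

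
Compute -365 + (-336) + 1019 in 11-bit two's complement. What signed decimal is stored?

318

-365 + (-336) = -701 (10101000011)
-701 + 1019 = 318 (00100111110)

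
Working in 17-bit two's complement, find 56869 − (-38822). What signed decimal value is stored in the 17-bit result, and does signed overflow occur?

-35381; overflow

56869 → 01101111000100101
-38822 → 10110100001011010
Subtract via negate-and-add: invert 10110100001011010 + 1 = 01001011110100110 (i.e. 38822).
  01101111000100101
+ 01001011110100110
= 10111010111001011
Result 10111010111001011: MSB = 1 → 95691 − 131072 = -35381.
Both addends (after negating the subtrahend) are non-negative but the stored result is negative: signed overflow. The true value 56869 − (-38822) = 95691 lies outside [-65536, 65535].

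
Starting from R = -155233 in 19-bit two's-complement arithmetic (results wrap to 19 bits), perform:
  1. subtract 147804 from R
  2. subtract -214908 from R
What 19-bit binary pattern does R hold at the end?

1101010011110111111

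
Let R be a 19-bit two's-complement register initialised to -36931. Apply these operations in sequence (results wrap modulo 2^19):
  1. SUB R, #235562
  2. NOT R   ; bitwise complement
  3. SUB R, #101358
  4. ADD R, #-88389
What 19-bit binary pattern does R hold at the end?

Start: R = -36931 = 1110110111110111101.
R = -36931 − 235562 = -272493; wraps to 251795 = 0111101011110010011
R = NOT 0111101011110010011 = 1000010100001101100 = -251796
R = -251796 − 101358 = -353154; wraps to 171134 = 0101001110001111110
R = 171134 + (-88389) = 82745 = 0010100001100111001

0010100001100111001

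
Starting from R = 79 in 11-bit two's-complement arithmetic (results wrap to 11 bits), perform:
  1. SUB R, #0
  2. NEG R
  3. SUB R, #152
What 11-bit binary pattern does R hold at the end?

Start: R = 79 = 00001001111.
R = 79 − 0 = 79 = 00001001111
R = −(79) = -79 = 11110110001
R = -79 − 152 = -231 = 11100011001

11100011001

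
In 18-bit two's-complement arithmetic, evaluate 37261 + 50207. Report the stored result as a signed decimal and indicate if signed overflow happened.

87468; no overflow

37261 → 001001000110001101
50207 → 001100010000011111
  001001000110001101
+ 001100010000011111
= 010101010110101100
Result 010101010110101100: MSB = 0 → value 87468.
Both addends are non-negative and so is the stored result: no signed overflow.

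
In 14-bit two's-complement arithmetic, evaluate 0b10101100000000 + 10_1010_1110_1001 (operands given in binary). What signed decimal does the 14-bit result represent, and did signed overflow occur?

5609; overflow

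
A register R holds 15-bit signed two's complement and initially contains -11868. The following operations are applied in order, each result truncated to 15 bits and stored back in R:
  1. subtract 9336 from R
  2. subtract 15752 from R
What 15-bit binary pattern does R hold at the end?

110111110100100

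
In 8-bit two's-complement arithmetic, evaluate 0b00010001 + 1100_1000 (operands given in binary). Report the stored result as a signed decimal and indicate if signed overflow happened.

-39; no overflow

0b00010001 → 00010001 = 17 (signed)
1100_1000 → 11001000 = -56 (signed)
  00010001
+ 11001000
= 11011001
Result 11011001: MSB = 1 → 217 − 256 = -39.
Addends have opposite signs, so signed overflow cannot occur.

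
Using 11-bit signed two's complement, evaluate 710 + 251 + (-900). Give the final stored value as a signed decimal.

710 + 251 = 961 (01111000001)
961 + (-900) = 61 (00000111101)

61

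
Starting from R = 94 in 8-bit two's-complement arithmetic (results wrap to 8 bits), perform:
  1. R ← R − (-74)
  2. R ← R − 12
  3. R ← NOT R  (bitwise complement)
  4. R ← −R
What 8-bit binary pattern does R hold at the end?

10011101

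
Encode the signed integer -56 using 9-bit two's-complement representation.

111001000

|-56| = 56 = 000111000 in 9 bits.
Invert the bits: 111000111. Add 1: 111001000.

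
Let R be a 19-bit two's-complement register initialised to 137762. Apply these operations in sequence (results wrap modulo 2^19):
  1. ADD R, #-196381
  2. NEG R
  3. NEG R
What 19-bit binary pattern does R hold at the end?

Start: R = 137762 = 0100001101000100010.
R = 137762 + (-196381) = -58619 = 1110001101100000101
R = −(-58619) = 58619 = 0001110010011111011
R = −(58619) = -58619 = 1110001101100000101

1110001101100000101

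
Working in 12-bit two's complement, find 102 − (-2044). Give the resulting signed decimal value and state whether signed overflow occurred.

-1950; overflow

102 → 000001100110
-2044 → 100000000100
Subtract via negate-and-add: invert 100000000100 + 1 = 011111111100 (i.e. 2044).
  000001100110
+ 011111111100
= 100001100010
Result 100001100010: MSB = 1 → 2146 − 4096 = -1950.
Both addends (after negating the subtrahend) are non-negative but the stored result is negative: signed overflow. The true value 102 − (-2044) = 2146 lies outside [-2048, 2047].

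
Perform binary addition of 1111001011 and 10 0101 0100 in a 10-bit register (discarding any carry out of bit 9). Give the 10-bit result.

1000011111

  1111001011
+ 1001010100
= 1000011111  (discard carry-out 1)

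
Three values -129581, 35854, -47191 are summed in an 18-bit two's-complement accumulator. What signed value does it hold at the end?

121226

-129581 + 35854 = -93727 (101001000111100001)
-93727 + (-47191) = -140918 → wraps to 121226 (011101100110001010)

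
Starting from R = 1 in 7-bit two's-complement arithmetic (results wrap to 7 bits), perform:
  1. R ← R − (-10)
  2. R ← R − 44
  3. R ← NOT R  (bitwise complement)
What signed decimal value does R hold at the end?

32

Start: R = 1 = 0000001.
R = 1 − (-10) = 11 = 0001011
R = 11 − 44 = -33 = 1011111
R = NOT 1011111 = 0100000 = 32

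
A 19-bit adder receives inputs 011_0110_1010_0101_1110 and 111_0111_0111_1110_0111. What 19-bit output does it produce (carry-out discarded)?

0101110001001000101

  0110110101001011110
+ 1110111011111100111
= 0101110001001000101  (discard carry-out 1)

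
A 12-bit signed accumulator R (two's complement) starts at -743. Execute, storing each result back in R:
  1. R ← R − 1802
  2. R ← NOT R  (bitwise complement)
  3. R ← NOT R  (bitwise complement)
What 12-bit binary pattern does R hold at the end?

011000001111

Start: R = -743 = 110100011001.
R = -743 − 1802 = -2545; wraps to 1551 = 011000001111
R = NOT 011000001111 = 100111110000 = -1552
R = NOT 100111110000 = 011000001111 = 1551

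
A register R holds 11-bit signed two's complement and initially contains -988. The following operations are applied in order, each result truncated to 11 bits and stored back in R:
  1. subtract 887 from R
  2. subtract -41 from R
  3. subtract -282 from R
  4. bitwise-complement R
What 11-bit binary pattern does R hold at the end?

11000001111

Start: R = -988 = 10000100100.
R = -988 − 887 = -1875; wraps to 173 = 00010101101
R = 173 − (-41) = 214 = 00011010110
R = 214 − (-282) = 496 = 00111110000
R = NOT 00111110000 = 11000001111 = -497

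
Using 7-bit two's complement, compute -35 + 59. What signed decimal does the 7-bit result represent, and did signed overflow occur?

24; no overflow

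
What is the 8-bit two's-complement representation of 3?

00000011

3 is non-negative, so write it directly in 8 bits: 00000011.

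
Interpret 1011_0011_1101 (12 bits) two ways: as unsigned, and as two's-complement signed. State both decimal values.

Unsigned: 101100111101 = 2877.
Signed: MSB=1 → 2877 − 4096 = -1219.

unsigned = 2877, signed = -1219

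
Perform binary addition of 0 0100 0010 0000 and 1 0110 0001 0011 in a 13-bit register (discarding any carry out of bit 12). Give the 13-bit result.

1101000110011

  0010000100000
+ 1011000010011
= 1101000110011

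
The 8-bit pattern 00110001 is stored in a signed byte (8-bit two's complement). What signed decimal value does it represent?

MSB is 0, so the value is non-negative: 00110001 = 49.

49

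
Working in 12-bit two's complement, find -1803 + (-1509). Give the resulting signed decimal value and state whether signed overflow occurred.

-1803 → 100011110101
-1509 → 101000011011
  100011110101
+ 101000011011
= 001100010000  (discard carry-out 1)
Result 001100010000: MSB = 0 → value 784.
Both addends are negative but the stored result is non-negative: signed overflow. The true value -1803 + (-1509) = -3312 lies outside [-2048, 2047].

784; overflow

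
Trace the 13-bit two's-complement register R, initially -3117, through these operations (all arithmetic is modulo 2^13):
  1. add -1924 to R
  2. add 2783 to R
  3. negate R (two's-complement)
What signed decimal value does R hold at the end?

2258

Start: R = -3117 = 1001111010011.
R = -3117 + (-1924) = -5041; wraps to 3151 = 0110001001111
R = 3151 + 2783 = 5934; wraps to -2258 = 1011100101110
R = −(-2258) = 2258 = 0100011010010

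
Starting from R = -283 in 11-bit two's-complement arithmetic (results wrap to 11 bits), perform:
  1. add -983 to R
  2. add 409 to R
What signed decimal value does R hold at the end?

-857

Start: R = -283 = 11011100101.
R = -283 + (-983) = -1266; wraps to 782 = 01100001110
R = 782 + 409 = 1191; wraps to -857 = 10010100111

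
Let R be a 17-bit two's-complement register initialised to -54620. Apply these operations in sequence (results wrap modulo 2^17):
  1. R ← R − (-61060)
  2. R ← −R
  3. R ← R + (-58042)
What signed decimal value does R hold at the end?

Start: R = -54620 = 10010101010100100.
R = -54620 − (-61060) = 6440 = 00001100100101000
R = −(6440) = -6440 = 11110011011011000
R = -6440 + (-58042) = -64482 = 10000010000011110

-64482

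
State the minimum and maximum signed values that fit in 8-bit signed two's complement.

min = -128, max = 127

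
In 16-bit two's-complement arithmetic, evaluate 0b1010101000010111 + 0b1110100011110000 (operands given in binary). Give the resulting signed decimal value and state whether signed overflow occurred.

0b1010101000010111 → 1010101000010111 = -21993 (signed)
0b1110100011110000 → 1110100011110000 = -5904 (signed)
  1010101000010111
+ 1110100011110000
= 1001001100000111  (discard carry-out 1)
Result 1001001100000111: MSB = 1 → 37639 − 65536 = -27897.
Both addends are negative and so is the stored result: no signed overflow.

-27897; no overflow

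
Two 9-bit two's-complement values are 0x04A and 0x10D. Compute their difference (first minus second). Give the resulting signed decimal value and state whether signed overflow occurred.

0x04A = 001001010 = 74 (signed)
0x10D = 100001101 = -243 (signed)
Subtract via negate-and-add: invert 100001101 + 1 = 011110011 (i.e. 243).
  001001010
+ 011110011
= 100111101
Result 100111101: MSB = 1 → 317 − 512 = -195.
Both addends (after negating the subtrahend) are non-negative but the stored result is negative: signed overflow. The true value 74 − (-243) = 317 lies outside [-256, 255].

-195; overflow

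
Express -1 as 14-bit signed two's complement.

11111111111111

|-1| = 1 = 00000000000001 in 14 bits.
Invert the bits: 11111111111110. Add 1: 11111111111111.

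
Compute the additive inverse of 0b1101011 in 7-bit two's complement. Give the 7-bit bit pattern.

Invert: 0010100. Add 1: 0010101.
Check: 1101011 = -21, 0010101 = 21.

0010101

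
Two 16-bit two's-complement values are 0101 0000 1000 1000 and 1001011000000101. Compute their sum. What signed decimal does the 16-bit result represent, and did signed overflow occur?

-6515; no overflow

0101 0000 1000 1000 → 0101000010001000 = 20616 (signed)
1001011000000101 = -27131 (signed)
  0101000010001000
+ 1001011000000101
= 1110011010001101
Result 1110011010001101: MSB = 1 → 59021 − 65536 = -6515.
Addends have opposite signs, so signed overflow cannot occur.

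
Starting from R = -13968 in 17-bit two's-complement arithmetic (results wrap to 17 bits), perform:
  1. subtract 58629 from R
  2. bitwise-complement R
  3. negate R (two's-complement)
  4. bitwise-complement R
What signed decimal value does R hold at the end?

Start: R = -13968 = 11100100101110000.
R = -13968 − 58629 = -72597; wraps to 58475 = 01110010001101011
R = NOT 01110010001101011 = 10001101110010100 = -58476
R = −(-58476) = 58476 = 01110010001101100
R = NOT 01110010001101100 = 10001101110010011 = -58477

-58477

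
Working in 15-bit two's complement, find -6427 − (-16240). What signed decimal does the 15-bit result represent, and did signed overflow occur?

9813; no overflow

-6427 → 110011011100101
-16240 → 100000010010000
Subtract via negate-and-add: invert 100000010010000 + 1 = 011111101110000 (i.e. 16240).
  110011011100101
+ 011111101110000
= 010011001010101  (discard carry-out 1)
Result 010011001010101: MSB = 0 → value 9813.
Addends (after negating the subtrahend) have opposite signs, so signed overflow cannot occur.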